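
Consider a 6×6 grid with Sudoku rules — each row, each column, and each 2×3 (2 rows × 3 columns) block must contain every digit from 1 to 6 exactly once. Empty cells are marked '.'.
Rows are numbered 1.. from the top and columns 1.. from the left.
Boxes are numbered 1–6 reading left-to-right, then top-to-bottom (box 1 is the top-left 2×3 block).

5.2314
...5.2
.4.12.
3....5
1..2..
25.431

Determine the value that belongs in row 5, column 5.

5

Cell row 5, column 5 itself could take any of {5, 6} by direct elimination.
Consider where 5 can go in column 5.
row 2, column 5 is out (row 2 already has a 5).
row 4, column 5 is out (row 4 already has a 5).
So the only cell in column 5 that can hold 5 is row 5, column 5.
Therefore row 5, column 5 = 5.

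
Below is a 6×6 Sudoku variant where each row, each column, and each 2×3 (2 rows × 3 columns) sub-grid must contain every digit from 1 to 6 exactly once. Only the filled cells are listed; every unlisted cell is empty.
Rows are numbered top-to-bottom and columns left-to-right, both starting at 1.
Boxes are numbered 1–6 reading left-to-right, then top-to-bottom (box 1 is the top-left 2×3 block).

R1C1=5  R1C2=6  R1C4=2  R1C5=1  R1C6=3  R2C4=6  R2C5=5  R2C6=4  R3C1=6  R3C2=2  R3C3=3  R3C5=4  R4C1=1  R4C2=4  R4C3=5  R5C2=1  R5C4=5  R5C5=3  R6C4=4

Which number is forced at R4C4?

3

Row 4 already contains {1, 4, 5}.
Column 4 already contains {2, 4, 5, 6}.
Its 2×3 block (box 4) already contains {4}.
The only value from 1–6 not eliminated is 3, so R4C4 = 3.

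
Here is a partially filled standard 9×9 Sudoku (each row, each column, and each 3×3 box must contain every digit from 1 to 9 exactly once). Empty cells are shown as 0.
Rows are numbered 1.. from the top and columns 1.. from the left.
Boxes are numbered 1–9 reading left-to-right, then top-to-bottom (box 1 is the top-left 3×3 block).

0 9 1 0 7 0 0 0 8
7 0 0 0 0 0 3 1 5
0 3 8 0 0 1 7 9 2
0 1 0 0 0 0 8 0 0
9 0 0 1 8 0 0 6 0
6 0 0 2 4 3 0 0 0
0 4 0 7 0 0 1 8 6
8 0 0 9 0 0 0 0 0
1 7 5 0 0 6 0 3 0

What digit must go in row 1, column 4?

Cell row 1, column 4 itself could take any of {3, 4, 5, 6} by direct elimination.
Consider where 3 can go in row 1.
row 1, column 1 is out (box 1 already has a 3).
row 1, column 6 is out (column 6 already has a 3).
row 1, column 7 is out (column 7 already has a 3).
row 1, column 8 is out (column 8 already has a 3).
So the only cell in row 1 that can hold 3 is row 1, column 4.
Therefore row 1, column 4 = 3.

3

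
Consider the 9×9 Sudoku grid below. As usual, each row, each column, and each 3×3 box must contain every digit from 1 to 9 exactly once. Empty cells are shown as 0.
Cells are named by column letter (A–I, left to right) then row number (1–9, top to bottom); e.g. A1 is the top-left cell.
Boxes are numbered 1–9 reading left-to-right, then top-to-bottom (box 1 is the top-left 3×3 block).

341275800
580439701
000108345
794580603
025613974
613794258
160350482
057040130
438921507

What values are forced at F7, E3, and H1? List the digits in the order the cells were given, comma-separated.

For F7:
  Row 7 already contains {1, 2, 3, 4, 5, 6, 8}.
  Column F already contains {1, 3, 4, 5, 8, 9}.
  Its 3×3 block (box 8) already contains {1, 2, 3, 4, 5, 9}.
  The only value from 1–9 not eliminated is 7, so F7 = 7.
For E3:
  Row 3 already contains {1, 3, 4, 5, 8}.
  Column E already contains {1, 2, 3, 4, 5, 7, 8, 9}.
  Its 3×3 block (box 2) already contains {1, 2, 3, 4, 5, 7, 8, 9}.
  The only value from 1–9 not eliminated is 6, so E3 = 6.
For H1:
  Consider where 9 can go in column H.
  H2 is out (row 2 already has a 9).
  H4 is out (row 4 already has a 9).
  H9 is out (row 9 already has a 9).
  So the only cell in column H that can hold 9 is H1.
  So H1 = 9.

7,6,9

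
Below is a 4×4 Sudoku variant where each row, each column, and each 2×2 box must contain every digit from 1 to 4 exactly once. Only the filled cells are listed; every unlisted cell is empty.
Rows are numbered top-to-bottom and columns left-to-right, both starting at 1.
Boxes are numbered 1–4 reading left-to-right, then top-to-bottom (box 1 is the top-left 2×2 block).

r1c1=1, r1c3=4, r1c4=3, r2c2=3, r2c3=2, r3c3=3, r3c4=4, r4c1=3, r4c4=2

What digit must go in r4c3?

Row 4 already contains {2, 3}.
Column 3 already contains {2, 3, 4}.
Its 2×2 block (box 4) already contains {2, 3, 4}.
The only value from 1–4 not eliminated is 1, so r4c3 = 1.

1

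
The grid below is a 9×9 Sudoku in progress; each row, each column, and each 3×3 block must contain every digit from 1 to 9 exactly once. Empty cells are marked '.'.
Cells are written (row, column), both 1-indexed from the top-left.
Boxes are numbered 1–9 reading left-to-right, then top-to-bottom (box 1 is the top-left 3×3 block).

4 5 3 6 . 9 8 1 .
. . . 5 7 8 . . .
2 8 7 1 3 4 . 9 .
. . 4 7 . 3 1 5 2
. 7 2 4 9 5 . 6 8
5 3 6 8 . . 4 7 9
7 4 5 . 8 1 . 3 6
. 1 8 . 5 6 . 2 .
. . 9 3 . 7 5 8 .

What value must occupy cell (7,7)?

Row 7 already contains {1, 3, 4, 5, 6, 7, 8}.
Column 7 already contains {1, 4, 5, 8}.
Its 3×3 block (box 9) already contains {2, 3, 5, 6, 8}.
The only value from 1–9 not eliminated is 9, so (7,7) = 9.

9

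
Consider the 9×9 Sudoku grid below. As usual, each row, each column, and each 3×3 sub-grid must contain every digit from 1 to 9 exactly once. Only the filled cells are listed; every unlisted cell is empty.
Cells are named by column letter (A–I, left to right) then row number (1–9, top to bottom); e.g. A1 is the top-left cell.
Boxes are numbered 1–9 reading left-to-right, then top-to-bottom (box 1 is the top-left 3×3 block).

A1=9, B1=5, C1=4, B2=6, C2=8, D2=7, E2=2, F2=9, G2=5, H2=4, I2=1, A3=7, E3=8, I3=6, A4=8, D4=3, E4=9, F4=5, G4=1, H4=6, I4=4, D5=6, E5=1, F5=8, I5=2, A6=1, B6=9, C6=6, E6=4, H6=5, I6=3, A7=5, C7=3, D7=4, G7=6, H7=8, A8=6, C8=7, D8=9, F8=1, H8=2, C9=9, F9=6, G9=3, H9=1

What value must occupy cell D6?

Row 6 already contains {1, 3, 4, 5, 6, 9}.
Column D already contains {3, 4, 6, 7, 9}.
Its 3×3 block (box 5) already contains {1, 3, 4, 5, 6, 8, 9}.
The only value from 1–9 not eliminated is 2, so D6 = 2.

2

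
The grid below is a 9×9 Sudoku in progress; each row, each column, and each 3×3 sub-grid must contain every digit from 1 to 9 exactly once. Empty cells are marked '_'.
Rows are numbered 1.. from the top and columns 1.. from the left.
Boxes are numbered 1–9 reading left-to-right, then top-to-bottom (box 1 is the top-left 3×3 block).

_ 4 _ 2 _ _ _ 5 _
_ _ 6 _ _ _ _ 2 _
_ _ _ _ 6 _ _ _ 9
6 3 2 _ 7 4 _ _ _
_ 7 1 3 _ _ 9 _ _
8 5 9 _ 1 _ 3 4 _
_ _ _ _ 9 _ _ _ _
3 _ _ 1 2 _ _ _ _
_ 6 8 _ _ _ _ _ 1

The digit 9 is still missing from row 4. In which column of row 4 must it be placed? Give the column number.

4

Consider where 9 can go in row 4.
row 4, column 7 is out (column 7 already has a 9).
row 4, column 8 is out (box 6 already has a 9).
row 4, column 9 is out (column 9 already has a 9).
So the only cell in row 4 that can hold 9 is row 4, column 4.
That is column 4.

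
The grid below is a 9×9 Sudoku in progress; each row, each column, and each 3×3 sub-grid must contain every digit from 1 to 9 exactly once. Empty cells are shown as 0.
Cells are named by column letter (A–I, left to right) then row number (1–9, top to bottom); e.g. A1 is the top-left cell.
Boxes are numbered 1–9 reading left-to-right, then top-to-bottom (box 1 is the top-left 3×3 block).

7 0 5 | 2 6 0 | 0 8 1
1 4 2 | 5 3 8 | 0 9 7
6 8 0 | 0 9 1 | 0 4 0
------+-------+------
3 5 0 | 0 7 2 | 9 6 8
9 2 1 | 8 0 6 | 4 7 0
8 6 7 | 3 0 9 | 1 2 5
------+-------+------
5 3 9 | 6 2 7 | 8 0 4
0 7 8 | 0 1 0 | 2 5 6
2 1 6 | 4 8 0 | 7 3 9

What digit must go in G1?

3

Row 1 already contains {1, 2, 5, 6, 7, 8}.
Column G already contains {1, 2, 4, 7, 8, 9}.
Its 3×3 block (box 3) already contains {1, 4, 7, 8, 9}.
The only value from 1–9 not eliminated is 3, so G1 = 3.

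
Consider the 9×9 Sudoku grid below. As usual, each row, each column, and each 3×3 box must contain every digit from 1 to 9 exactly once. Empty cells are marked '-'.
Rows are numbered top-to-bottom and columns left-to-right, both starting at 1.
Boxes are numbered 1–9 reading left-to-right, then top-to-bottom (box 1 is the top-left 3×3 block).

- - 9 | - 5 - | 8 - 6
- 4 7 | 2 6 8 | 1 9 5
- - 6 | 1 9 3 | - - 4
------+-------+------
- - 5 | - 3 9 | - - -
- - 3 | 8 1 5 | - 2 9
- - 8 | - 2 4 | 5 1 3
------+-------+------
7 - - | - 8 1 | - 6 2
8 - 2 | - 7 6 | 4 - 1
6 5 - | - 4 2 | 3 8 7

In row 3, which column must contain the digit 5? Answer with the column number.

1

Consider where 5 can go in row 3.
R3C2 is out (column 2 already has a 5).
R3C7 is out (column 7 already has a 5).
R3C8 is out (box 3 already has a 5).
So the only cell in row 3 that can hold 5 is R3C1.
That is column 1.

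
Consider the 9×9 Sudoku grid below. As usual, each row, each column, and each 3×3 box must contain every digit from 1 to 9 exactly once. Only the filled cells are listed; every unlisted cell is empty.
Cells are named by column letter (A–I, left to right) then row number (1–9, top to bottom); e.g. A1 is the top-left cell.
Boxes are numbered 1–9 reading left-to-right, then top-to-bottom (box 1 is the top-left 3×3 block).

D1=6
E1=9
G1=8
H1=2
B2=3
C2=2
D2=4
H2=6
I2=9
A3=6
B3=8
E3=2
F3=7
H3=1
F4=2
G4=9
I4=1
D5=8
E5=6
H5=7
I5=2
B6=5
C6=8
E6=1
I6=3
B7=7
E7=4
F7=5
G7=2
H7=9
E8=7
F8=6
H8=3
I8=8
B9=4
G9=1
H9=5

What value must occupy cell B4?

Row 4 already contains {1, 2, 9}.
Column B already contains {3, 4, 5, 7, 8}.
Its 3×3 block (box 4) already contains {5, 8}.
The only value from 1–9 not eliminated is 6, so B4 = 6.

6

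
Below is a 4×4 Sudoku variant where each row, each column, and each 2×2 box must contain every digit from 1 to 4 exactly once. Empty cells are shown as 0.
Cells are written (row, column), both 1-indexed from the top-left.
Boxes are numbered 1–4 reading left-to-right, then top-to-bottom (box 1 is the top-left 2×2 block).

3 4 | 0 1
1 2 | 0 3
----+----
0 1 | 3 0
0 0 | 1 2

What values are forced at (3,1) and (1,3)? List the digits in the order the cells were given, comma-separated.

For (3,1):
  Consider where 2 can go in row 3.
  (3,4) is out (column 4 already has a 2).
  So the only cell in row 3 that can hold 2 is (3,1).
  So (3,1) = 2.
For (1,3):
  Row 1 already contains {1, 3, 4}.
  Column 3 already contains {1, 3}.
  Its 2×2 block (box 2) already contains {1, 3}.
  The only value from 1–4 not eliminated is 2, so (1,3) = 2.

2,2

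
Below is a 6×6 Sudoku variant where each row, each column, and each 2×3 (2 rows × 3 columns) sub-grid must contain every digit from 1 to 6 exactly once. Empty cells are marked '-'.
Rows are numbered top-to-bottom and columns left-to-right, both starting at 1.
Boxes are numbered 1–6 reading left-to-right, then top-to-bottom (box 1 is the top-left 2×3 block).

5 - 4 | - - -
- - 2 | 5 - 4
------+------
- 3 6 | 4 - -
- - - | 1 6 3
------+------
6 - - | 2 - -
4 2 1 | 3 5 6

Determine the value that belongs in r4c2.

4

Cell r4c2 itself could take any of {4, 5} by direct elimination.
Consider where 4 can go in row 4.
r4c1 is out (column 1 already has a 4).
r4c3 is out (column 3 already has a 4).
So the only cell in row 4 that can hold 4 is r4c2.
Therefore r4c2 = 4.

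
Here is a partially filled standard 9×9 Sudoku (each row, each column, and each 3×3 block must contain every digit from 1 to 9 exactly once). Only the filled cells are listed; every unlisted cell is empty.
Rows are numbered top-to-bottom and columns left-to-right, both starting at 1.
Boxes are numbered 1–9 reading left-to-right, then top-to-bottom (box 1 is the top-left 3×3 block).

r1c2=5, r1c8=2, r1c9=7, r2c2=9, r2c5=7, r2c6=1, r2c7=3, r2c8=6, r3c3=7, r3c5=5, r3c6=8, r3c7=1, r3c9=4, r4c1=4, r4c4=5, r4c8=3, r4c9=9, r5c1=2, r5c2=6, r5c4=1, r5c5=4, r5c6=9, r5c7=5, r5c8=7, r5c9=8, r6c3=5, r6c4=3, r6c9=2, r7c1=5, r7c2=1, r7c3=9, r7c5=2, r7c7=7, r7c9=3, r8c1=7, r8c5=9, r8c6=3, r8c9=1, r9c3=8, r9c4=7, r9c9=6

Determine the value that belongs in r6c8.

Cell r6c8 itself could take any of {1, 4} by direct elimination.
Consider where 1 can go in column 8.
r3c8 is out (row 3 already has a 1).
r7c8 is out (row 7 already has a 1).
r8c8 is out (row 8 already has a 1).
r9c8 is out (box 9 already has a 1).
So the only cell in column 8 that can hold 1 is r6c8.
Therefore r6c8 = 1.

1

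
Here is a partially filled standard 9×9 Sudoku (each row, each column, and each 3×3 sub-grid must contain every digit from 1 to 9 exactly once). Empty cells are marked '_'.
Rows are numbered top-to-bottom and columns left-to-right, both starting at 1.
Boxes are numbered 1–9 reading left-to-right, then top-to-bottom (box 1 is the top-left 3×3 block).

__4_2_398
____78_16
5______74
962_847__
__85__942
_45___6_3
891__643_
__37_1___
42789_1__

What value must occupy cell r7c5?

5

Row 7 already contains {1, 3, 4, 6, 8, 9}.
Column 5 already contains {2, 7, 8, 9}.
Its 3×3 block (box 8) already contains {1, 6, 7, 8, 9}.
The only value from 1–9 not eliminated is 5, so r7c5 = 5.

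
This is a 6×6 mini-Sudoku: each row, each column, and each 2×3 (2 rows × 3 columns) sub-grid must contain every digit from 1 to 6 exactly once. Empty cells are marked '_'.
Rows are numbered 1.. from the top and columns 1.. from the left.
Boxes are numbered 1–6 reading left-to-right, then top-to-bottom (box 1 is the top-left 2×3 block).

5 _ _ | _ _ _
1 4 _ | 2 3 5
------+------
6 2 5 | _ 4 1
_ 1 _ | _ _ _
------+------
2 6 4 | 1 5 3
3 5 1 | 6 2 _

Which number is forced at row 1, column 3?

2

Cell row 1, column 3 itself could take any of {2, 3, 6} by direct elimination.
Consider where 2 can go in row 1.
row 1, column 2 is out (column 2 already has a 2).
row 1, column 4 is out (column 4 already has a 2).
row 1, column 5 is out (column 5 already has a 2).
row 1, column 6 is out (box 2 already has a 2).
So the only cell in row 1 that can hold 2 is row 1, column 3.
Therefore row 1, column 3 = 2.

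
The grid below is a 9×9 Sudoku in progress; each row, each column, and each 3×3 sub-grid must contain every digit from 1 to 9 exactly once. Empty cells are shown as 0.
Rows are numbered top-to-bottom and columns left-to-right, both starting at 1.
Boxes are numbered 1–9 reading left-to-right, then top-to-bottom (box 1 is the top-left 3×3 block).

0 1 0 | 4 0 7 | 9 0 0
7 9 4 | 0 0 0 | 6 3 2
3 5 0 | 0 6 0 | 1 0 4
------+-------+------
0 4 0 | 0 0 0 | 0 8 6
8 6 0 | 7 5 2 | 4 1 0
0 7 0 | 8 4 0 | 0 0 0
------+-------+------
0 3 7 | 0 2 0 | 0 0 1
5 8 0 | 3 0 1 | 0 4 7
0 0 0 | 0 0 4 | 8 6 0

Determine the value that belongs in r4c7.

Cell r4c7 itself could take any of {2, 3, 5, 7} by direct elimination.
Consider where 7 can go in column 7.
r6c7 is out (row 6 already has a 7).
r7c7 is out (row 7 already has a 7).
r8c7 is out (row 8 already has a 7).
So the only cell in column 7 that can hold 7 is r4c7.
Therefore r4c7 = 7.

7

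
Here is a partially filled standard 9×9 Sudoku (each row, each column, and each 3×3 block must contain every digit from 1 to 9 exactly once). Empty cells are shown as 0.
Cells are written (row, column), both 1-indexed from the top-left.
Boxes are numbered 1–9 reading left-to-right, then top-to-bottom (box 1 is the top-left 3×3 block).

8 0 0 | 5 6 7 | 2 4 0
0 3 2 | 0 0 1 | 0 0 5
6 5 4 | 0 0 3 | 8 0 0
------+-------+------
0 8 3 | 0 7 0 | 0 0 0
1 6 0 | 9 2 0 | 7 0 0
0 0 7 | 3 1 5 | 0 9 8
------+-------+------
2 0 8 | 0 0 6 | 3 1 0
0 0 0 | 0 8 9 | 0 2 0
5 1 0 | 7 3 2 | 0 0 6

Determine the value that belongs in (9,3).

Row 9 already contains {1, 2, 3, 5, 6, 7}.
Column 3 already contains {2, 3, 4, 7, 8}.
Its 3×3 block (box 7) already contains {1, 2, 5, 8}.
The only value from 1–9 not eliminated is 9, so (9,3) = 9.

9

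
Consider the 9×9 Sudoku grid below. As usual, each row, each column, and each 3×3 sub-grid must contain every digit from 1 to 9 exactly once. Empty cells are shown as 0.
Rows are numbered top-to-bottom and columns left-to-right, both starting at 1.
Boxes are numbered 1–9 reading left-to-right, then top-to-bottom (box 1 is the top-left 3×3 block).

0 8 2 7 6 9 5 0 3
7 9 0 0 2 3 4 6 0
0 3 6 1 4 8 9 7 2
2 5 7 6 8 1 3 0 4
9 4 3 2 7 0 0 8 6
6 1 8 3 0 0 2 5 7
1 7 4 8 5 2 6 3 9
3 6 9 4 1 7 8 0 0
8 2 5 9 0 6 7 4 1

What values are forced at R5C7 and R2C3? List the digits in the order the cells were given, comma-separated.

For R5C7:
  Row 5 already contains {2, 3, 4, 6, 7, 8, 9}.
  Column 7 already contains {2, 3, 4, 5, 6, 7, 8, 9}.
  Its 3×3 block (box 6) already contains {2, 3, 4, 5, 6, 7, 8}.
  The only value from 1–9 not eliminated is 1, so R5C7 = 1.
For R2C3:
  Row 2 already contains {2, 3, 4, 6, 7, 9}.
  Column 3 already contains {2, 3, 4, 5, 6, 7, 8, 9}.
  Its 3×3 block (box 1) already contains {2, 3, 6, 7, 8, 9}.
  The only value from 1–9 not eliminated is 1, so R2C3 = 1.

1,1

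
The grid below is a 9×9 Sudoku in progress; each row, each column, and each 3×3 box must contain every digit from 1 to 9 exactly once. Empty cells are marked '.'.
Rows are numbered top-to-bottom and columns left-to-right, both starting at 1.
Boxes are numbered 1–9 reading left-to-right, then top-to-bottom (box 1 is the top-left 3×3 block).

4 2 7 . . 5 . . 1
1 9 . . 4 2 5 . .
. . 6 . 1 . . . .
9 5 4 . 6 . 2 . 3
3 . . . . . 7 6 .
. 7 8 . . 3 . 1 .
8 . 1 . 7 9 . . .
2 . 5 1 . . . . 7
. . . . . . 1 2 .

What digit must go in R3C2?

8

Cell R3C2 itself could take any of {3, 8} by direct elimination.
Consider where 8 can go in box 1.
R2C3 is out (column 3 already has a 8).
R3C1 is out (column 1 already has a 8).
So the only cell in box 1 that can hold 8 is R3C2.
Therefore R3C2 = 8.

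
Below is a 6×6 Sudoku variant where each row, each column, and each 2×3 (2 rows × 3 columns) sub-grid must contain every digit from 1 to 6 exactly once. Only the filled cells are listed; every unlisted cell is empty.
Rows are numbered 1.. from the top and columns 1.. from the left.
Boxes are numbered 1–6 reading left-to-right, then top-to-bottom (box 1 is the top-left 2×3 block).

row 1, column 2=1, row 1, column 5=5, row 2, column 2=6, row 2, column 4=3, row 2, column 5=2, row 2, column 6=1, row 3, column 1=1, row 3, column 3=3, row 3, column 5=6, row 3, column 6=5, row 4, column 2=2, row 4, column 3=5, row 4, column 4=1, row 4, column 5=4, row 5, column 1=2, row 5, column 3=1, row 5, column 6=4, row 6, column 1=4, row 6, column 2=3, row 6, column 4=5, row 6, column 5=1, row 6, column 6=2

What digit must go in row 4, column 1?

Row 4 already contains {1, 2, 4, 5}.
Column 1 already contains {1, 2, 4}.
Its 2×3 block (box 3) already contains {1, 2, 3, 5}.
The only value from 1–6 not eliminated is 6, so row 4, column 1 = 6.

6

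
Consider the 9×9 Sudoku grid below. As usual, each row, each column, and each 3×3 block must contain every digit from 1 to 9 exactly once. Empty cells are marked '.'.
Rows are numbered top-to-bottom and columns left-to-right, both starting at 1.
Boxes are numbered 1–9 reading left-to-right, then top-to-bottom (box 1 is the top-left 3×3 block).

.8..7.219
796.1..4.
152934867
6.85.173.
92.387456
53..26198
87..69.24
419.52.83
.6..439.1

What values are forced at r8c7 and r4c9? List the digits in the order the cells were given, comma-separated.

For r8c7:
  Row 8 already contains {1, 2, 3, 4, 5, 8, 9}.
  Column 7 already contains {1, 2, 4, 7, 8, 9}.
  Its 3×3 block (box 9) already contains {1, 2, 3, 4, 8, 9}.
  The only value from 1–9 not eliminated is 6, so r8c7 = 6.
For r4c9:
  Row 4 already contains {1, 3, 5, 6, 7, 8}.
  Column 9 already contains {1, 3, 4, 6, 7, 8, 9}.
  Its 3×3 block (box 6) already contains {1, 3, 4, 5, 6, 7, 8, 9}.
  The only value from 1–9 not eliminated is 2, so r4c9 = 2.

6,2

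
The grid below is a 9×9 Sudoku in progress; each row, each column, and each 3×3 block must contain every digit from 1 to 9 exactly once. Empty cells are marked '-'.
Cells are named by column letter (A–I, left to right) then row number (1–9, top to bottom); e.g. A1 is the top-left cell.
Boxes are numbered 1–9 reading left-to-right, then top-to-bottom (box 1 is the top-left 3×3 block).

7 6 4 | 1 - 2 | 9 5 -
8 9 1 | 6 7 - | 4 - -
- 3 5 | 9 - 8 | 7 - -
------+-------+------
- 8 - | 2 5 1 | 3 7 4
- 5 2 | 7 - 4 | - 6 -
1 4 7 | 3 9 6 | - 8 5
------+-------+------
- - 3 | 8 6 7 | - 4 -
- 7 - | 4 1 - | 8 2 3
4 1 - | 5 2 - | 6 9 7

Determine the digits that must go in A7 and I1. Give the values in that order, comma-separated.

9,8

For A7:
  Consider where 9 can go in row 7.
  B7 is out (column B already has a 9).
  G7 is out (column G already has a 9).
  I7 is out (box 9 already has a 9).
  So the only cell in row 7 that can hold 9 is A7.
  So A7 = 9.
For I1:
  Row 1 already contains {1, 2, 4, 5, 6, 7, 9}.
  Column I already contains {3, 4, 5, 7}.
  Its 3×3 block (box 3) already contains {4, 5, 7, 9}.
  The only value from 1–9 not eliminated is 8, so I1 = 8.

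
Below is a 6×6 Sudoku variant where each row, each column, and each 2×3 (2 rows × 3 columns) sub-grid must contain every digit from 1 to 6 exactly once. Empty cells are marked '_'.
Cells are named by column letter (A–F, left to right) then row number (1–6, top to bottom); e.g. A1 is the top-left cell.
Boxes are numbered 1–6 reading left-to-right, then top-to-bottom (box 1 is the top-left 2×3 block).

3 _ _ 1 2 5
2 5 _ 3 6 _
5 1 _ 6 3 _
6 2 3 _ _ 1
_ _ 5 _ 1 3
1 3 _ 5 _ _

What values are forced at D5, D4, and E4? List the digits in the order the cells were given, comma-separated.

2,4,5

For D5:
  Consider where 2 can go in column D.
  D4 is out (row 4 already has a 2).
  So the only cell in column D that can hold 2 is D5.
  So D5 = 2.
For D4:
  Row 4 already contains {1, 2, 3, 6}.
  Column D already contains {1, 3, 5, 6}.
  Its 2×3 block (box 4) already contains {1, 3, 6}.
  The only value from 1–6 not eliminated is 4, so D4 = 4.
For E4:
  Consider where 5 can go in column E.
  E6 is out (row 6 already has a 5).
  So the only cell in column E that can hold 5 is E4.
  So E4 = 5.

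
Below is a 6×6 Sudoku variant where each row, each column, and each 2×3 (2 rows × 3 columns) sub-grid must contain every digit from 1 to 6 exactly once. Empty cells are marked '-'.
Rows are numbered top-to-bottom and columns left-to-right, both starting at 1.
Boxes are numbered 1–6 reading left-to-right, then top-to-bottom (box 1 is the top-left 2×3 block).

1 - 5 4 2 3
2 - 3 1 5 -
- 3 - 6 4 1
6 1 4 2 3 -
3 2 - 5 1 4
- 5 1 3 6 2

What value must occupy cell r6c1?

4

Row 6 already contains {1, 2, 3, 5, 6}.
Column 1 already contains {1, 2, 3, 6}.
Its 2×3 block (box 5) already contains {1, 2, 3, 5}.
The only value from 1–6 not eliminated is 4, so r6c1 = 4.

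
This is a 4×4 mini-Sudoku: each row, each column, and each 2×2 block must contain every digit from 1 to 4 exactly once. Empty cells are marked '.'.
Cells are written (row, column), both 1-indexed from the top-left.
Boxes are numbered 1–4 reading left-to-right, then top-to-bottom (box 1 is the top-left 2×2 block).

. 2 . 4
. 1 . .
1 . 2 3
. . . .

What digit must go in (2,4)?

2

Row 2 already contains {1}.
Column 4 already contains {3, 4}.
Its 2×2 block (box 2) already contains {4}.
The only value from 1–4 not eliminated is 2, so (2,4) = 2.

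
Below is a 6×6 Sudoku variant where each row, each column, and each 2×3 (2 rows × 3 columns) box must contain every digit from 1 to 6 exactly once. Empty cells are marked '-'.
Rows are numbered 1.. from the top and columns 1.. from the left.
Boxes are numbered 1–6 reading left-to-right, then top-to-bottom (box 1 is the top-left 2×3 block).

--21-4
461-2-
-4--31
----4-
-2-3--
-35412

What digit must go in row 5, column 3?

4

Cell row 5, column 3 itself could take any of {4, 6} by direct elimination.
Consider where 4 can go in box 5.
row 5, column 1 is out (column 1 already has a 4).
row 6, column 1 is out (row 6 already has a 4).
So the only cell in box 5 that can hold 4 is row 5, column 3.
Therefore row 5, column 3 = 4.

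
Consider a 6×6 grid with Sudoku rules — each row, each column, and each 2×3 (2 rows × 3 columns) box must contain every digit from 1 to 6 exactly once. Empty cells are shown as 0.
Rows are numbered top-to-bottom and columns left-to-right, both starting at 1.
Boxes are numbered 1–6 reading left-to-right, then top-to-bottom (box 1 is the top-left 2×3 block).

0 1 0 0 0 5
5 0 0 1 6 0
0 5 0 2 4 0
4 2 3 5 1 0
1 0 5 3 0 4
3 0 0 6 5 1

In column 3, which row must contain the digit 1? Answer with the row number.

Consider where 1 can go in column 3.
R1C3 is out (row 1 already has a 1).
R2C3 is out (row 2 already has a 1).
R6C3 is out (row 6 already has a 1).
So the only cell in column 3 that can hold 1 is R3C3.
That is row 3.

3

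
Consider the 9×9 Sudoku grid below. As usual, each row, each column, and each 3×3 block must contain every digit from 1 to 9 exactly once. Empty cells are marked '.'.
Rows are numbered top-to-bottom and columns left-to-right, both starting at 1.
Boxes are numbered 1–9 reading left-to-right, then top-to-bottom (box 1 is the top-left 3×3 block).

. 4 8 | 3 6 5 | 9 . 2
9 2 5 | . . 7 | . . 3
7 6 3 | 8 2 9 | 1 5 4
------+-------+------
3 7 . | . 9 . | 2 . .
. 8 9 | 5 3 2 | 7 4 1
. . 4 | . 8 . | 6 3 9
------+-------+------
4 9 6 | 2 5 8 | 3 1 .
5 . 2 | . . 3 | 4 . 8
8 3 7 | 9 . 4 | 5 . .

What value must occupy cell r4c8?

8

Row 4 already contains {2, 3, 7, 9}.
Column 8 already contains {1, 3, 4, 5}.
Its 3×3 block (box 6) already contains {1, 2, 3, 4, 6, 7, 9}.
The only value from 1–9 not eliminated is 8, so r4c8 = 8.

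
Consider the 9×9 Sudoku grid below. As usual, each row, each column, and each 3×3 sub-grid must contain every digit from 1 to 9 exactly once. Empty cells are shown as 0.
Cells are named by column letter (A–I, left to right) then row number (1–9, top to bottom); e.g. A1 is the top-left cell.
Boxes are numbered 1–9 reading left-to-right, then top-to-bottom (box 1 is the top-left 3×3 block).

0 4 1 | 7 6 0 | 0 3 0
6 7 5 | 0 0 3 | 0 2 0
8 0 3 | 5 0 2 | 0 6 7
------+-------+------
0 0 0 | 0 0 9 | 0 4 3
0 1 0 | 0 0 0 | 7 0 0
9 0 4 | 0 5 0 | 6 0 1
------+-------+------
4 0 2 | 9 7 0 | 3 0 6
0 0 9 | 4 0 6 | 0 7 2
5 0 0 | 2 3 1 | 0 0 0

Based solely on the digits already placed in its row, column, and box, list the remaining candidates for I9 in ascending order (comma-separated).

4,8,9

Row 9 already contains {1, 2, 3, 5}.
Column I already contains {1, 2, 3, 6, 7}.
Its 3×3 block (box 9) already contains {2, 3, 6, 7}.
Removing those from 1–9 leaves {4, 8, 9} as the candidates for I9.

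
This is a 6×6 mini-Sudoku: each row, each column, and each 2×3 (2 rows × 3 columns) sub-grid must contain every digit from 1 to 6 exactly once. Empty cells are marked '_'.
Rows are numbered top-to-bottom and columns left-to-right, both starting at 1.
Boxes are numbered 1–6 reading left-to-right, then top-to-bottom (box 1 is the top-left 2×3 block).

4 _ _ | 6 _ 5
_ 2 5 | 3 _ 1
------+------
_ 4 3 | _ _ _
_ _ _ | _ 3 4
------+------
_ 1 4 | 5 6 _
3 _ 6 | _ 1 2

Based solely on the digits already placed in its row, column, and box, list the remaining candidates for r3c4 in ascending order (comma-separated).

1,2

Row 3 already contains {3, 4}.
Column 4 already contains {3, 5, 6}.
Its 2×3 block (box 4) already contains {3, 4}.
Removing those from 1–6 leaves {1, 2} as the candidates for r3c4.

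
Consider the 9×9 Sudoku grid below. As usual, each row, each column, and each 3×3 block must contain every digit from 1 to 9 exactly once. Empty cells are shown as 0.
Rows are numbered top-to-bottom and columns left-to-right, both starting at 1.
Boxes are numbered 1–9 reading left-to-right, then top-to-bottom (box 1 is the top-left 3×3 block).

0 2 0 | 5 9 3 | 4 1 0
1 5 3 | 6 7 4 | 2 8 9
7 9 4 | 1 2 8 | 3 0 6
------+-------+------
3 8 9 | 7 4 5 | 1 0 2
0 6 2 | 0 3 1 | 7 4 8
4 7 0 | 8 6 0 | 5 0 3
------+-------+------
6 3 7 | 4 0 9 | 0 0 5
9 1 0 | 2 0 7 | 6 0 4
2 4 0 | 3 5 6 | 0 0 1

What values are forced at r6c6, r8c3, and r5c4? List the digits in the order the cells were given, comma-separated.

2,5,9

For r6c6:
  Row 6 already contains {3, 4, 5, 6, 7, 8}.
  Column 6 already contains {1, 3, 4, 5, 6, 7, 8, 9}.
  Its 3×3 block (box 5) already contains {1, 3, 4, 5, 6, 7, 8}.
  The only value from 1–9 not eliminated is 2, so r6c6 = 2.
For r8c3:
  Consider where 5 can go in column 3.
  r1c3 is out (row 1 already has a 5).
  r6c3 is out (row 6 already has a 5).
  r9c3 is out (row 9 already has a 5).
  So the only cell in column 3 that can hold 5 is r8c3.
  So r8c3 = 5.
For r5c4:
  Row 5 already contains {1, 2, 3, 4, 6, 7, 8}.
  Column 4 already contains {1, 2, 3, 4, 5, 6, 7, 8}.
  Its 3×3 block (box 5) already contains {1, 3, 4, 5, 6, 7, 8}.
  The only value from 1–9 not eliminated is 9, so r5c4 = 9.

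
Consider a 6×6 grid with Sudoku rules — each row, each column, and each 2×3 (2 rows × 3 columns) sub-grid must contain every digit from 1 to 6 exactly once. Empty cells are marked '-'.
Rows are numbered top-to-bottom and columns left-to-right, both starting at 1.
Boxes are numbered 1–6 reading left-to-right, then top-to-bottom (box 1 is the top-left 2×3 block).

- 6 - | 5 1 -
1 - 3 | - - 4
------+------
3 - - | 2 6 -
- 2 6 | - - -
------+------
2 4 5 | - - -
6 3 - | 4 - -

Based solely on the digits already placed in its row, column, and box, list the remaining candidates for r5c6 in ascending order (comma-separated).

1,3,6

Row 5 already contains {2, 4, 5}.
Column 6 already contains {4}.
Its 2×3 block (box 6) already contains {4}.
Removing those from 1–6 leaves {1, 3, 6} as the candidates for r5c6.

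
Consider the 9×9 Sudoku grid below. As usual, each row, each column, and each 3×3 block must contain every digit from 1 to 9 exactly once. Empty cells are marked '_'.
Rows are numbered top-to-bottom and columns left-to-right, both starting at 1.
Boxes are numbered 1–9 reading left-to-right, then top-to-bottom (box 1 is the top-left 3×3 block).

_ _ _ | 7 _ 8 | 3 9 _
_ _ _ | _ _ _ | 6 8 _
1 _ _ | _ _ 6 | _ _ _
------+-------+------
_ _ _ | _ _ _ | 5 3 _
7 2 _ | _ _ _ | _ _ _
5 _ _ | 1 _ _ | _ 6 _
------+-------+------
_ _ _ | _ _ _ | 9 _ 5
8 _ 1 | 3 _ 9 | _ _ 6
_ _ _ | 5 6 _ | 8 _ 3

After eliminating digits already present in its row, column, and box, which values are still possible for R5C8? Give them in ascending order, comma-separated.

Row 5 already contains {2, 7}.
Column 8 already contains {3, 6, 8, 9}.
Its 3×3 block (box 6) already contains {3, 5, 6}.
Removing those from 1–9 leaves {1, 4} as the candidates for R5C8.

1,4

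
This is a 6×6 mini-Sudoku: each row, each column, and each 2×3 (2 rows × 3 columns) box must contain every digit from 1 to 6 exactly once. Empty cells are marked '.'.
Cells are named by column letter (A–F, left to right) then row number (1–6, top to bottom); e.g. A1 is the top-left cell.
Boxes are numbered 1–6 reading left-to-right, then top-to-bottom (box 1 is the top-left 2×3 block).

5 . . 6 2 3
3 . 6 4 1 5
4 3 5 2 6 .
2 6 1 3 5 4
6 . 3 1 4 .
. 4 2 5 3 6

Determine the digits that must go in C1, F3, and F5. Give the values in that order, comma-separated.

4,1,2

For C1:
  Row 1 already contains {2, 3, 5, 6}.
  Column C already contains {1, 2, 3, 5, 6}.
  Its 2×3 block (box 1) already contains {3, 5, 6}.
  The only value from 1–6 not eliminated is 4, so C1 = 4.
For F3:
  Row 3 already contains {2, 3, 4, 5, 6}.
  Column F already contains {3, 4, 5, 6}.
  Its 2×3 block (box 4) already contains {2, 3, 4, 5, 6}.
  The only value from 1–6 not eliminated is 1, so F3 = 1.
For F5:
  Row 5 already contains {1, 3, 4, 6}.
  Column F already contains {3, 4, 5, 6}.
  Its 2×3 block (box 6) already contains {1, 3, 4, 5, 6}.
  The only value from 1–6 not eliminated is 2, so F5 = 2.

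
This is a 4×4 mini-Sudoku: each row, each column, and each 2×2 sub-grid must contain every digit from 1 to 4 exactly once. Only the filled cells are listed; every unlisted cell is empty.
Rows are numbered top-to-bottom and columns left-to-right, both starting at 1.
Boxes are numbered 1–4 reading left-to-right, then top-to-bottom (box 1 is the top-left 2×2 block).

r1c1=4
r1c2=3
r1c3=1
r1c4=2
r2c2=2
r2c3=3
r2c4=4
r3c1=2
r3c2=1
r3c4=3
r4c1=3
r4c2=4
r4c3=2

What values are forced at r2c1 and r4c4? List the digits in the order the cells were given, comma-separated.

For r2c1:
  Row 2 already contains {2, 3, 4}.
  Column 1 already contains {2, 3, 4}.
  Its 2×2 block (box 1) already contains {2, 3, 4}.
  The only value from 1–4 not eliminated is 1, so r2c1 = 1.
For r4c4:
  Row 4 already contains {2, 3, 4}.
  Column 4 already contains {2, 3, 4}.
  Its 2×2 block (box 4) already contains {2, 3}.
  The only value from 1–4 not eliminated is 1, so r4c4 = 1.

1,1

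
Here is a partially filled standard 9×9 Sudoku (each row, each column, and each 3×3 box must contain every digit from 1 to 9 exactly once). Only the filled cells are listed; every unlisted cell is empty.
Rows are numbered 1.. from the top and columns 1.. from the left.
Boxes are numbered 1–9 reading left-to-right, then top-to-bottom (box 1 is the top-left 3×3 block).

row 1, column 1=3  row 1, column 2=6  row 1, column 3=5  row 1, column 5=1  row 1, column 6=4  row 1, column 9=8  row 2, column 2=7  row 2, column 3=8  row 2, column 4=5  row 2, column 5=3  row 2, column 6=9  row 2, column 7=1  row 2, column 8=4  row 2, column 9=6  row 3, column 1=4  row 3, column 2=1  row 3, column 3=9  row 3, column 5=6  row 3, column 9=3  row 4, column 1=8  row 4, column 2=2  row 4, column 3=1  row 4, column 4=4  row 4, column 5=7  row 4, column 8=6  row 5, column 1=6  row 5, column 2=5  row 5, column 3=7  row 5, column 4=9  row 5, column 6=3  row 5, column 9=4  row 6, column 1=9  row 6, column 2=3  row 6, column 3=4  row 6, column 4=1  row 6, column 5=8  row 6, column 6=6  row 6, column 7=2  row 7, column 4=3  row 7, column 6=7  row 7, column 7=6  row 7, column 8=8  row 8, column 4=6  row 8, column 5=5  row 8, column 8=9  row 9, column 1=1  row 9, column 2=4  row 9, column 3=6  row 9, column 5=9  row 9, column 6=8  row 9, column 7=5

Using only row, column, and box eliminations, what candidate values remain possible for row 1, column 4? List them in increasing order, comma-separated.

2,7

Row 1 already contains {1, 3, 4, 5, 6, 8}.
Column 4 already contains {1, 3, 4, 5, 6, 9}.
Its 3×3 block (box 2) already contains {1, 3, 4, 5, 6, 9}.
Removing those from 1–9 leaves {2, 7} as the candidates for row 1, column 4.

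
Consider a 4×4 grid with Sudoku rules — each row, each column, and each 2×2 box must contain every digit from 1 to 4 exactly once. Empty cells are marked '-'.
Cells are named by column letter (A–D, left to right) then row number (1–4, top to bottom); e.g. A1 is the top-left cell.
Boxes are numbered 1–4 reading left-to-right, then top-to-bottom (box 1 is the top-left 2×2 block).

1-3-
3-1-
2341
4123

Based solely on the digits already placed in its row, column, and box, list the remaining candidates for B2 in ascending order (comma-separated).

Row 2 already contains {1, 3}.
Column B already contains {1, 3}.
Its 2×2 block (box 1) already contains {1, 3}.
Removing those from 1–4 leaves {2, 4} as the candidates for B2.

2,4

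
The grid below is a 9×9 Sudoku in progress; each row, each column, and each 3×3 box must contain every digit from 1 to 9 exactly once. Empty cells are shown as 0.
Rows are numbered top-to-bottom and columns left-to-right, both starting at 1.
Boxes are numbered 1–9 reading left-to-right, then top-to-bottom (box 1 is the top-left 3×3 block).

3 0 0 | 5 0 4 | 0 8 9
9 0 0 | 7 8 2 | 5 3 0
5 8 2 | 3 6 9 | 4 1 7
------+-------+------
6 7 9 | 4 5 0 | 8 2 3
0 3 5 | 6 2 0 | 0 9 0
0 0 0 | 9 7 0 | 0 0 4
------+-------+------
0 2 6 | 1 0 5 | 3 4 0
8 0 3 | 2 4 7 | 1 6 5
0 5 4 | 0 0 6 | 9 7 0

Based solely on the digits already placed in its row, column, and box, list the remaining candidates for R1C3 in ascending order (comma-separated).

1,7

Row 1 already contains {3, 4, 5, 8, 9}.
Column 3 already contains {2, 3, 4, 5, 6, 9}.
Its 3×3 block (box 1) already contains {2, 3, 5, 8, 9}.
Removing those from 1–9 leaves {1, 7} as the candidates for R1C3.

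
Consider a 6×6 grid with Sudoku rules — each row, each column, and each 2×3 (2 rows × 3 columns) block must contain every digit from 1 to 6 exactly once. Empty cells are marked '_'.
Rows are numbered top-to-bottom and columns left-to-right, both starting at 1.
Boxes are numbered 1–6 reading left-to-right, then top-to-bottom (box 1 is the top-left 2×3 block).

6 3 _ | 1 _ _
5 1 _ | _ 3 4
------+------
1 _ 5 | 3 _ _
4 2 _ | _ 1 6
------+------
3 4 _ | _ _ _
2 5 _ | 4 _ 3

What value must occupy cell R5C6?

Cell R5C6 itself could take any of {1, 2, 5} by direct elimination.
Consider where 1 can go in column 6.
R1C6 is out (row 1 already has a 1).
R3C6 is out (row 3 already has a 1).
So the only cell in column 6 that can hold 1 is R5C6.
Therefore R5C6 = 1.

1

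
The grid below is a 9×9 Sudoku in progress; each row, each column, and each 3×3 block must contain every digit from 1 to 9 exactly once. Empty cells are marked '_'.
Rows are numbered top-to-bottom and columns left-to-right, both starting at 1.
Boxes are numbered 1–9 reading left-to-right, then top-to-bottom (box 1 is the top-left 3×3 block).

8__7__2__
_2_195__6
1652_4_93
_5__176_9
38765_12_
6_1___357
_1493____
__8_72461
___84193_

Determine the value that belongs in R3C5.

8

Row 3 already contains {1, 2, 3, 4, 5, 6, 9}.
Column 5 already contains {1, 3, 4, 5, 7, 9}.
Its 3×3 block (box 2) already contains {1, 2, 4, 5, 7, 9}.
The only value from 1–9 not eliminated is 8, so R3C5 = 8.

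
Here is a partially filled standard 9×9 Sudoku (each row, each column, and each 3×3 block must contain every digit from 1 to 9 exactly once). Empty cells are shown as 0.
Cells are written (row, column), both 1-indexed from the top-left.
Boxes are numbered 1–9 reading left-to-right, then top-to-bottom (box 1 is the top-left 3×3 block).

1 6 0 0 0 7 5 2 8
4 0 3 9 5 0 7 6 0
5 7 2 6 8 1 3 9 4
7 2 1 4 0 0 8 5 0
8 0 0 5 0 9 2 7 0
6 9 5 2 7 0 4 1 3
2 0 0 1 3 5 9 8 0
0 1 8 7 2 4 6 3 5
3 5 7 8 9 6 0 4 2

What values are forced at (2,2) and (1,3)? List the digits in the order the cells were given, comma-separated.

For (2,2):
  Row 2 already contains {3, 4, 5, 6, 7, 9}.
  Column 2 already contains {1, 2, 5, 6, 7, 9}.
  Its 3×3 block (box 1) already contains {1, 2, 3, 4, 5, 6, 7}.
  The only value from 1–9 not eliminated is 8, so (2,2) = 8.
For (1,3):
  Row 1 already contains {1, 2, 5, 6, 7, 8}.
  Column 3 already contains {1, 2, 3, 5, 7, 8}.
  Its 3×3 block (box 1) already contains {1, 2, 3, 4, 5, 6, 7}.
  The only value from 1–9 not eliminated is 9, so (1,3) = 9.

8,9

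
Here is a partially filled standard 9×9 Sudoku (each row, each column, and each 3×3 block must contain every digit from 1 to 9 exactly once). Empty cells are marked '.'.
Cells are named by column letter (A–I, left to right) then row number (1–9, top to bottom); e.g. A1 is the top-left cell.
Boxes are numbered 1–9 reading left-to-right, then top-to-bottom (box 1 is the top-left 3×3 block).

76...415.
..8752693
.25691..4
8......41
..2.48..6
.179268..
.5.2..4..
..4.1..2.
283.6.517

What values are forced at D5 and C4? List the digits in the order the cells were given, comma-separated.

1,6

For D5:
  Consider where 1 can go in row 5.
  A5 is out (box 4 already has a 1).
  B5 is out (column B already has a 1).
  G5 is out (column G already has a 1).
  H5 is out (column H already has a 1).
  So the only cell in row 5 that can hold 1 is D5.
  So D5 = 1.
For C4:
  Consider where 6 can go in row 4.
  B4 is out (column B already has a 6).
  D4 is out (column D already has a 6).
  E4 is out (column E already has a 6).
  F4 is out (column F already has a 6).
  G4 is out (column G already has a 6).
  So the only cell in row 4 that can hold 6 is C4.
  So C4 = 6.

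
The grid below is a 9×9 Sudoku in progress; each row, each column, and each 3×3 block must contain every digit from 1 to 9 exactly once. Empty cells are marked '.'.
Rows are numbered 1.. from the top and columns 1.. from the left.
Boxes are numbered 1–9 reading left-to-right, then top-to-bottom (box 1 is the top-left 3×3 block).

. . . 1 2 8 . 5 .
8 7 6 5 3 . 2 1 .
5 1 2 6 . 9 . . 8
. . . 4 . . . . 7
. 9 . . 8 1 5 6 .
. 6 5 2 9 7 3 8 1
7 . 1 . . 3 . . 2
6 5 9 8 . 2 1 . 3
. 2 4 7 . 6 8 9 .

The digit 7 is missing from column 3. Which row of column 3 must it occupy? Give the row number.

Consider where 7 can go in column 3.
row 1, column 3 is out (box 1 already has a 7).
row 4, column 3 is out (row 4 already has a 7).
So the only cell in column 3 that can hold 7 is row 5, column 3.
That is row 5.

5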